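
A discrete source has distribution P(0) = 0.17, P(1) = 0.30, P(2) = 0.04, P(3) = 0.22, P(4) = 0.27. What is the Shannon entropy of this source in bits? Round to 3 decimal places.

H = −Σ pᵢ log₂ pᵢ.
−0.17·log₂(0.17) = 0.4346
−0.30·log₂(0.30) = 0.5211
−0.04·log₂(0.04) = 0.1858
−0.22·log₂(0.22) = 0.4806
−0.27·log₂(0.27) = 0.5100
Sum ≈ 2.1320 → 2.132 bits.

2.132 bits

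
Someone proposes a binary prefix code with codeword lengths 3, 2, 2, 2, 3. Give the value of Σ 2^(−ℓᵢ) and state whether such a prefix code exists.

With common denominator 2^3 = 8: Σ 2^(−ℓᵢ) = 1/8 + 2/8 + 2/8 + 2/8 + 1/8 = 8/8 = 1.
Kraft's inequality requires Σ ≤ 1; here Σ = 1 ≤ 1, so such a prefix code exists.

1; yes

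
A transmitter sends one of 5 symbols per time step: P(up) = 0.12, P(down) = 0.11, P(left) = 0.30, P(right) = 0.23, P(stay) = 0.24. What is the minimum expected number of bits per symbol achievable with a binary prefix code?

Repeatedly combine the two least-probable nodes; the expected code length is the sum of the merged weights.
merge 11/100 + 3/25 → 23/100
merge 23/100 + 23/100 → 23/50
merge 6/25 + 3/10 → 27/50
merge 23/50 + 27/50 → 1
L = 23/100 + 23/50 + 27/50 + 1 = 223/100 = 2.23 bits/symbol.

2.23 bits/symbol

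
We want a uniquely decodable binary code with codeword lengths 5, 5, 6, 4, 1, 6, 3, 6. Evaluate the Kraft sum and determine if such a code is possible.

With common denominator 2^6 = 64: Σ 2^(−ℓᵢ) = 2/64 + 2/64 + 1/64 + 4/64 + 32/64 + 1/64 + 8/64 + 1/64 = 51/64 = 0.796875.
Kraft's inequality requires Σ ≤ 1; here Σ = 0.796875 ≤ 1, so such a prefix code exists.

0.796875; yes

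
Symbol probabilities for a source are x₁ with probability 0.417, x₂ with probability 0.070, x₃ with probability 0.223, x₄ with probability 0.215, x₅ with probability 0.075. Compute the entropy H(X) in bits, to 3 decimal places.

2.035 bits

H = −Σ pᵢ log₂ pᵢ.
−0.417·log₂(0.417) = 0.5262
−0.070·log₂(0.070) = 0.2686
−0.223·log₂(0.223) = 0.4828
−0.215·log₂(0.215) = 0.4768
−0.075·log₂(0.075) = 0.2803
Sum ≈ 2.0346 → 2.035 bits.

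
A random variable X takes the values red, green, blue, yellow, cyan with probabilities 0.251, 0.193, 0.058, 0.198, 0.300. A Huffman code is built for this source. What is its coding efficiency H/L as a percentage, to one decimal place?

Entropy H = −Σ p log₂ p ≈ 2.1806 bits.
Huffman merges: 29/500+193/1000→251/1000; 99/500+251/1000→449/1000; 251/1000+3/10→551/1000; 449/1000+551/1000→1. L = 2251/1000 ≈ 2.2510.
Efficiency = H/L = 2.1806/2.2510 = 96.9%.

96.9%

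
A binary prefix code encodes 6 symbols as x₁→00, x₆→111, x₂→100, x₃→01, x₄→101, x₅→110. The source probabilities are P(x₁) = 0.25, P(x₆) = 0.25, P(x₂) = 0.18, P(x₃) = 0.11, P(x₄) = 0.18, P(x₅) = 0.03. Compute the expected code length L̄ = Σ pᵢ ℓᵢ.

L̄ = Σ pᵢ·ℓᵢ = 0.25·2 + 0.25·3 + 0.18·3 + 0.11·2 + 0.18·3 + 0.03·3 = 2.64 bits/symbol.

2.64 bits/symbol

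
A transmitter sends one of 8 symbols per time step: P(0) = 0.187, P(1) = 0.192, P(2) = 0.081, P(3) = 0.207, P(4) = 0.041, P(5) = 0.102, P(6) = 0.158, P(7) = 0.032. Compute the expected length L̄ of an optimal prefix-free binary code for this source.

2.828 bits/symbol

Repeatedly combine the two least-probable nodes; the expected code length is the sum of the merged weights.
merge 4/125 + 41/1000 → 73/1000
merge 73/1000 + 81/1000 → 77/500
merge 51/500 + 77/500 → 32/125
merge 79/500 + 187/1000 → 69/200
merge 24/125 + 207/1000 → 399/1000
merge 32/125 + 69/200 → 601/1000
merge 399/1000 + 601/1000 → 1
L = 73/1000 + 77/500 + 32/125 + 69/200 + 399/1000 + 601/1000 + 1 = 707/250 = 2.828 bits/symbol.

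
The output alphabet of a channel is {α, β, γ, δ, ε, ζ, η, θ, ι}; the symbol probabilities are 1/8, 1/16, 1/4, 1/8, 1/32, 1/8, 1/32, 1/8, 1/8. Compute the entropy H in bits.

2.9375 bits

Each probability is a power of 1/2, so log₂(1/p) is an integer.
H = Σ p·log₂(1/p) = 1/8·3 + 1/16·4 + 1/4·2 + 1/8·3 + 1/32·5 + 1/8·3 + 1/32·5 + 1/8·3 + 1/8·3 = 2.9375 bits.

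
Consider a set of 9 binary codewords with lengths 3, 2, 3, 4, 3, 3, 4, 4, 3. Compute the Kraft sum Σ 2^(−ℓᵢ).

With common denominator 2^4 = 16: Σ 2^(−ℓᵢ) = 2/16 + 4/16 + 2/16 + 1/16 + 2/16 + 2/16 + 1/16 + 1/16 + 2/16 = 17/16 = 1.0625.

1.0625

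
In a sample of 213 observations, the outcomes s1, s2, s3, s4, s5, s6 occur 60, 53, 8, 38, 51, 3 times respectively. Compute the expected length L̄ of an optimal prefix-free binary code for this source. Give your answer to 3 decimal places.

Probabilities are the counts divided by 213.
Repeatedly combine the two least-probable nodes; the expected code length is the sum of the merged weights.
merge 1/71 + 8/213 → 11/213
merge 11/213 + 38/213 → 49/213
merge 49/213 + 17/71 → 100/213
merge 53/213 + 20/71 → 113/213
merge 100/213 + 113/213 → 1
L = 11/213 + 49/213 + 100/213 + 113/213 + 1 = 162/71 ≈ 2.282 bits/symbol.

2.282 bits/symbol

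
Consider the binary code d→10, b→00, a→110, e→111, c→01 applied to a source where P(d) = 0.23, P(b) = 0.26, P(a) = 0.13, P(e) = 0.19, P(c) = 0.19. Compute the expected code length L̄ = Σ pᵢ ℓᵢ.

L̄ = Σ pᵢ·ℓᵢ = 0.23·2 + 0.26·2 + 0.13·3 + 0.19·3 + 0.19·2 = 2.32 bits/symbol.

2.32 bits/symbol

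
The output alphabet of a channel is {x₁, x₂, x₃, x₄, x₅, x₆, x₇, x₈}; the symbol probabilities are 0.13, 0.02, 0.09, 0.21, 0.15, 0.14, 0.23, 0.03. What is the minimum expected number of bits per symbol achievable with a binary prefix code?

2.75 bits/symbol

Repeatedly combine the two least-probable nodes; the expected code length is the sum of the merged weights.
merge 1/50 + 3/100 → 1/20
merge 1/20 + 9/100 → 7/50
merge 13/100 + 7/50 → 27/100
merge 7/50 + 3/20 → 29/100
merge 21/100 + 23/100 → 11/25
merge 27/100 + 29/100 → 14/25
merge 11/25 + 14/25 → 1
L = 1/20 + 7/50 + 27/100 + 29/100 + 11/25 + 14/25 + 1 = 11/4 = 2.75 bits/symbol.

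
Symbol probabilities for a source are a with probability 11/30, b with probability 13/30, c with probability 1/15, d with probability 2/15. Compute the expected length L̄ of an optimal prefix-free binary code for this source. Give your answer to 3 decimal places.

1.767 bits/symbol

Repeatedly combine the two least-probable nodes; the expected code length is the sum of the merged weights.
merge 1/15 + 2/15 → 1/5
merge 1/5 + 11/30 → 17/30
merge 13/30 + 17/30 → 1
L = 1/5 + 17/30 + 1 = 53/30 ≈ 1.767 bits/symbol.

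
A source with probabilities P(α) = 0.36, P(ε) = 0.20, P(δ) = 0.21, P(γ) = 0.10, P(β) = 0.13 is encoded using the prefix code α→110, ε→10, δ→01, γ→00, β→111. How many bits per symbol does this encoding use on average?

2.49 bits/symbol

L̄ = Σ pᵢ·ℓᵢ = 0.36·3 + 0.20·2 + 0.21·2 + 0.10·2 + 0.13·3 = 2.49 bits/symbol.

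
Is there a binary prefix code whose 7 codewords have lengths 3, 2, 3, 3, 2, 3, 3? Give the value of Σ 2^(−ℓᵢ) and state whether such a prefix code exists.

With common denominator 2^3 = 8: Σ 2^(−ℓᵢ) = 1/8 + 2/8 + 1/8 + 1/8 + 2/8 + 1/8 + 1/8 = 9/8 = 1.125.
Kraft's inequality requires Σ ≤ 1; here Σ = 1.125 > 1, so no such prefix code exists.

1.125; no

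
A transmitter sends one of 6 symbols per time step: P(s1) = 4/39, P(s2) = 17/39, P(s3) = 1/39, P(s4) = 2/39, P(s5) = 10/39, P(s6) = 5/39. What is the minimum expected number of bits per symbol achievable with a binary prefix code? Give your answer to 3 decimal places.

Repeatedly combine the two least-probable nodes; the expected code length is the sum of the merged weights.
merge 1/39 + 2/39 → 1/13
merge 1/13 + 4/39 → 7/39
merge 5/39 + 7/39 → 4/13
merge 10/39 + 4/13 → 22/39
merge 17/39 + 22/39 → 1
L = 1/13 + 7/39 + 4/13 + 22/39 + 1 = 83/39 ≈ 2.128 bits/symbol.

2.128 bits/symbol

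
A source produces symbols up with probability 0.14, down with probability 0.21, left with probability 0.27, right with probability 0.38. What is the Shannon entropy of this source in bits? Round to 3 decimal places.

1.910 bits

H = −Σ pᵢ log₂ pᵢ.
−0.14·log₂(0.14) = 0.3971
−0.21·log₂(0.21) = 0.4728
−0.27·log₂(0.27) = 0.5100
−0.38·log₂(0.38) = 0.5305
Sum ≈ 1.9104 → 1.910 bits.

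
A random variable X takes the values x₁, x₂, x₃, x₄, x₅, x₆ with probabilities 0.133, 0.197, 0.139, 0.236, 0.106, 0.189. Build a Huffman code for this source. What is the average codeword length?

Repeatedly combine the two least-probable nodes; the expected code length is the sum of the merged weights.
merge 53/500 + 133/1000 → 239/1000
merge 139/1000 + 189/1000 → 41/125
merge 197/1000 + 59/250 → 433/1000
merge 239/1000 + 41/125 → 567/1000
merge 433/1000 + 567/1000 → 1
L = 239/1000 + 41/125 + 433/1000 + 567/1000 + 1 = 2567/1000 = 2.567 bits/symbol.

2.567 bits/symbol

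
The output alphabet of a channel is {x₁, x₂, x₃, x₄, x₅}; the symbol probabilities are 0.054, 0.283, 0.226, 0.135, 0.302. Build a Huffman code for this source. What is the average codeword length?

Repeatedly combine the two least-probable nodes; the expected code length is the sum of the merged weights.
merge 27/500 + 27/200 → 189/1000
merge 189/1000 + 113/500 → 83/200
merge 283/1000 + 151/500 → 117/200
merge 83/200 + 117/200 → 1
L = 189/1000 + 83/200 + 117/200 + 1 = 2189/1000 = 2.189 bits/symbol.

2.189 bits/symbol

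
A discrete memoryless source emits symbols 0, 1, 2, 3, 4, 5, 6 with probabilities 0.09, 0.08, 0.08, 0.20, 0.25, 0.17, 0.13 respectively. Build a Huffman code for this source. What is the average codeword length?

Repeatedly combine the two least-probable nodes; the expected code length is the sum of the merged weights.
merge 2/25 + 2/25 → 4/25
merge 9/100 + 13/100 → 11/50
merge 4/25 + 17/100 → 33/100
merge 1/5 + 11/50 → 21/50
merge 1/4 + 33/100 → 29/50
merge 21/50 + 29/50 → 1
L = 4/25 + 11/50 + 33/100 + 21/50 + 29/50 + 1 = 271/100 = 2.71 bits/symbol.

2.71 bits/symbol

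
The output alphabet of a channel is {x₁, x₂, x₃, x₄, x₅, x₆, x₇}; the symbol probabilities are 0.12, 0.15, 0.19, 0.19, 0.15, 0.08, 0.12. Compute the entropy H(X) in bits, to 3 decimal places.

2.757 bits

H = −Σ pᵢ log₂ pᵢ.
−0.12·log₂(0.12) = 0.3671
−0.15·log₂(0.15) = 0.4105
−0.19·log₂(0.19) = 0.4552
−0.19·log₂(0.19) = 0.4552
−0.15·log₂(0.15) = 0.4105
−0.08·log₂(0.08) = 0.2915
−0.12·log₂(0.12) = 0.3671
Sum ≈ 2.7572 → 2.757 bits.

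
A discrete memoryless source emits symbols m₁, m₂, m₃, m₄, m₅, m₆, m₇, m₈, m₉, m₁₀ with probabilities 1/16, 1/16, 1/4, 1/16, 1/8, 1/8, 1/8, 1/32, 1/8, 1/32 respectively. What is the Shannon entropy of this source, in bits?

3.0625 bits

Each probability is a power of 1/2, so log₂(1/p) is an integer.
H = Σ p·log₂(1/p) = 1/16·4 + 1/16·4 + 1/4·2 + 1/16·4 + 1/8·3 + 1/8·3 + 1/8·3 + 1/32·5 + 1/8·3 + 1/32·5 = 3.0625 bits.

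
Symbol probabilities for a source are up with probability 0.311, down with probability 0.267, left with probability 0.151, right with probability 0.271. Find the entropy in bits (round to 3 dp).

1.955 bits

H = −Σ pᵢ log₂ pᵢ.
−0.311·log₂(0.311) = 0.5240
−0.267·log₂(0.267) = 0.5087
−0.151·log₂(0.151) = 0.4118
−0.271·log₂(0.271) = 0.5105
Sum ≈ 1.9550 → 1.955 bits.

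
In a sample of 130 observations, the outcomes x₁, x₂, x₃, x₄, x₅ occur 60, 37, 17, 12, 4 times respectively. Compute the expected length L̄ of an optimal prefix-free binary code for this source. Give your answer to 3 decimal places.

1.915 bits/symbol

Probabilities are the counts divided by 130.
Repeatedly combine the two least-probable nodes; the expected code length is the sum of the merged weights.
merge 2/65 + 6/65 → 8/65
merge 8/65 + 17/130 → 33/130
merge 33/130 + 37/130 → 7/13
merge 6/13 + 7/13 → 1
L = 8/65 + 33/130 + 7/13 + 1 = 249/130 ≈ 1.915 bits/symbol.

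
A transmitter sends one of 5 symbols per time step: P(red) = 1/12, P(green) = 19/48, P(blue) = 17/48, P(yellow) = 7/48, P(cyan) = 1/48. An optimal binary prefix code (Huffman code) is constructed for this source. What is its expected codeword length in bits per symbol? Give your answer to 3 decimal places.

Repeatedly combine the two least-probable nodes; the expected code length is the sum of the merged weights.
merge 1/48 + 1/12 → 5/48
merge 5/48 + 7/48 → 1/4
merge 1/4 + 17/48 → 29/48
merge 19/48 + 29/48 → 1
L = 5/48 + 1/4 + 29/48 + 1 = 47/24 ≈ 1.958 bits/symbol.

1.958 bits/symbol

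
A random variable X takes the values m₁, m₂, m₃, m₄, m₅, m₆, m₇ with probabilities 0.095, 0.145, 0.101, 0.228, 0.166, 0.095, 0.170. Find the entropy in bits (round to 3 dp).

2.734 bits

H = −Σ pᵢ log₂ pᵢ.
−0.095·log₂(0.095) = 0.3226
−0.145·log₂(0.145) = 0.4040
−0.101·log₂(0.101) = 0.3341
−0.228·log₂(0.228) = 0.4863
−0.166·log₂(0.166) = 0.4301
−0.095·log₂(0.095) = 0.3226
−0.170·log₂(0.170) = 0.4346
Sum ≈ 2.7342 → 2.734 bits.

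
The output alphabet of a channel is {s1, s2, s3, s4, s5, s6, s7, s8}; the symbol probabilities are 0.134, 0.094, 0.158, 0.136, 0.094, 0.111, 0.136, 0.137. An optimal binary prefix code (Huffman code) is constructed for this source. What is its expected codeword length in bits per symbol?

Repeatedly combine the two least-probable nodes; the expected code length is the sum of the merged weights.
merge 47/500 + 47/500 → 47/250
merge 111/1000 + 67/500 → 49/200
merge 17/125 + 17/125 → 34/125
merge 137/1000 + 79/500 → 59/200
merge 47/250 + 49/200 → 433/1000
merge 34/125 + 59/200 → 567/1000
merge 433/1000 + 567/1000 → 1
L = 47/250 + 49/200 + 34/125 + 59/200 + 433/1000 + 567/1000 + 1 = 3 bits/symbol.

3 bits/symbol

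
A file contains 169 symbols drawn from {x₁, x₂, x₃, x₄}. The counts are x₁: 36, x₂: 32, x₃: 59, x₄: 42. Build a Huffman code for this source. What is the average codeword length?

Probabilities are the counts divided by 169.
Repeatedly combine the two least-probable nodes; the expected code length is the sum of the merged weights.
merge 32/169 + 36/169 → 68/169
merge 42/169 + 59/169 → 101/169
merge 68/169 + 101/169 → 1
L = 68/169 + 101/169 + 1 = 2 bits/symbol.

2 bits/symbol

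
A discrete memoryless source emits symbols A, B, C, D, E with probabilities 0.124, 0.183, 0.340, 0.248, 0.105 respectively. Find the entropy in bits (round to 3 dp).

2.191 bits

H = −Σ pᵢ log₂ pᵢ.
−0.124·log₂(0.124) = 0.3734
−0.183·log₂(0.183) = 0.4484
−0.340·log₂(0.340) = 0.5292
−0.248·log₂(0.248) = 0.4989
−0.105·log₂(0.105) = 0.3414
Sum ≈ 2.1913 → 2.191 bits.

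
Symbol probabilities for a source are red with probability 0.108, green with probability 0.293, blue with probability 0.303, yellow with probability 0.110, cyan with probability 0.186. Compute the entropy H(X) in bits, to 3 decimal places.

H = −Σ pᵢ log₂ pᵢ.
−0.108·log₂(0.108) = 0.3468
−0.293·log₂(0.293) = 0.5189
−0.303·log₂(0.303) = 0.5220
−0.110·log₂(0.110) = 0.3503
−0.186·log₂(0.186) = 0.4514
Sum ≈ 2.1893 → 2.189 bits.

2.189 bits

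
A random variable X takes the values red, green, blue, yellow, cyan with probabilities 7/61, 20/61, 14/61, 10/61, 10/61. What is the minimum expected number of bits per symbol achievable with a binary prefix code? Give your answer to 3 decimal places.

Repeatedly combine the two least-probable nodes; the expected code length is the sum of the merged weights.
merge 7/61 + 10/61 → 17/61
merge 10/61 + 14/61 → 24/61
merge 17/61 + 20/61 → 37/61
merge 24/61 + 37/61 → 1
L = 17/61 + 24/61 + 37/61 + 1 = 139/61 ≈ 2.279 bits/symbol.

2.279 bits/symbol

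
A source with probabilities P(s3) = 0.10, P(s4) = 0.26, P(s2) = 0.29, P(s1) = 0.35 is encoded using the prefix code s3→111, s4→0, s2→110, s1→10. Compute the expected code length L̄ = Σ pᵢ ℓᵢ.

2.13 bits/symbol

L̄ = Σ pᵢ·ℓᵢ = 0.10·3 + 0.26·1 + 0.29·3 + 0.35·2 = 2.13 bits/symbol.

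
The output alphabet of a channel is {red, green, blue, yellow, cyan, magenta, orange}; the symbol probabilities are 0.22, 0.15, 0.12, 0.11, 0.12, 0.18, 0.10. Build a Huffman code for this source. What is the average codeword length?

Repeatedly combine the two least-probable nodes; the expected code length is the sum of the merged weights.
merge 1/10 + 11/100 → 21/100
merge 3/25 + 3/25 → 6/25
merge 3/20 + 9/50 → 33/100
merge 21/100 + 11/50 → 43/100
merge 6/25 + 33/100 → 57/100
merge 43/100 + 57/100 → 1
L = 21/100 + 6/25 + 33/100 + 43/100 + 57/100 + 1 = 139/50 = 2.78 bits/symbol.

2.78 bits/symbol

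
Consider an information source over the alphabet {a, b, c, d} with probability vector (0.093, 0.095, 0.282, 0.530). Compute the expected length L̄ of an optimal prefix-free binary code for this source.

Repeatedly combine the two least-probable nodes; the expected code length is the sum of the merged weights.
merge 93/1000 + 19/200 → 47/250
merge 47/250 + 141/500 → 47/100
merge 47/100 + 53/100 → 1
L = 47/250 + 47/100 + 1 = 829/500 = 1.658 bits/symbol.

1.658 bits/symbol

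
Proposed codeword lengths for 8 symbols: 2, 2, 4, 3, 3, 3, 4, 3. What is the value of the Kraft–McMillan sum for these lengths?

With common denominator 2^4 = 16: Σ 2^(−ℓᵢ) = 4/16 + 4/16 + 1/16 + 2/16 + 2/16 + 2/16 + 1/16 + 2/16 = 18/16 = 1.125.

1.125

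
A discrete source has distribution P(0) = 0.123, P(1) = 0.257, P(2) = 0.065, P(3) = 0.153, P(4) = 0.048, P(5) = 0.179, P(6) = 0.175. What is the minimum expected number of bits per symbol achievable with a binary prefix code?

2.677 bits/symbol

Repeatedly combine the two least-probable nodes; the expected code length is the sum of the merged weights.
merge 6/125 + 13/200 → 113/1000
merge 113/1000 + 123/1000 → 59/250
merge 153/1000 + 7/40 → 41/125
merge 179/1000 + 59/250 → 83/200
merge 257/1000 + 41/125 → 117/200
merge 83/200 + 117/200 → 1
L = 113/1000 + 59/250 + 41/125 + 83/200 + 117/200 + 1 = 2677/1000 = 2.677 bits/symbol.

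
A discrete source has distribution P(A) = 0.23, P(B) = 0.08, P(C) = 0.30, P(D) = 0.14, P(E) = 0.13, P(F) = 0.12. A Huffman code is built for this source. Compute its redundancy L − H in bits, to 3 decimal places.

Entropy H = −Σ p log₂ p ≈ 2.4471 bits.
Huffman merges: 2/25+3/25→1/5; 13/100+7/50→27/100; 1/5+23/100→43/100; 27/100+3/10→57/100; 43/100+57/100→1. L = 247/100 ≈ 2.4700.
L − H = 2.4700 − 2.4471 = 0.023 bits.

0.023 bits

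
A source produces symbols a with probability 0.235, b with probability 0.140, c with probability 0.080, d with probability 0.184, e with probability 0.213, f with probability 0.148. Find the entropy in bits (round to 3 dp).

2.512 bits

H = −Σ pᵢ log₂ pᵢ.
−0.235·log₂(0.235) = 0.4910
−0.140·log₂(0.140) = 0.3971
−0.080·log₂(0.080) = 0.2915
−0.184·log₂(0.184) = 0.4494
−0.213·log₂(0.213) = 0.4752
−0.148·log₂(0.148) = 0.4079
Sum ≈ 2.5121 → 2.512 bits.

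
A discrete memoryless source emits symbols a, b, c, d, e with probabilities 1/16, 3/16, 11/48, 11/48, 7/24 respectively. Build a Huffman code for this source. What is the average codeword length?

Repeatedly combine the two least-probable nodes; the expected code length is the sum of the merged weights.
merge 1/16 + 3/16 → 1/4
merge 11/48 + 11/48 → 11/24
merge 1/4 + 7/24 → 13/24
merge 11/24 + 13/24 → 1
L = 1/4 + 11/24 + 13/24 + 1 = 9/4 = 2.25 bits/symbol.

2.25 bits/symbol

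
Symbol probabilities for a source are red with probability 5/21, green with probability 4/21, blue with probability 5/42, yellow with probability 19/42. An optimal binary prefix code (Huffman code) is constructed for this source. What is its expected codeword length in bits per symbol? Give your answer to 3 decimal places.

1.857 bits/symbol

Repeatedly combine the two least-probable nodes; the expected code length is the sum of the merged weights.
merge 5/42 + 4/21 → 13/42
merge 5/21 + 13/42 → 23/42
merge 19/42 + 23/42 → 1
L = 13/42 + 23/42 + 1 = 13/7 ≈ 1.857 bits/symbol.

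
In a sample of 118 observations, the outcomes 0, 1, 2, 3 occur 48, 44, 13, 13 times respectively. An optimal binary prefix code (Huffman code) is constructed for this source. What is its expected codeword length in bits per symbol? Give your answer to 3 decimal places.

Probabilities are the counts divided by 118.
Repeatedly combine the two least-probable nodes; the expected code length is the sum of the merged weights.
merge 13/118 + 13/118 → 13/59
merge 13/59 + 22/59 → 35/59
merge 24/59 + 35/59 → 1
L = 13/59 + 35/59 + 1 = 107/59 ≈ 1.814 bits/symbol.

1.814 bits/symbol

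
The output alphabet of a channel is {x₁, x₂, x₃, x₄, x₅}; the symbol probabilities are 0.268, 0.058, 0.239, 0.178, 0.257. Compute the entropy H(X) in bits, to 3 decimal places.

2.188 bits

H = −Σ pᵢ log₂ pᵢ.
−0.268·log₂(0.268) = 0.5091
−0.058·log₂(0.058) = 0.2383
−0.239·log₂(0.239) = 0.4935
−0.178·log₂(0.178) = 0.4432
−0.257·log₂(0.257) = 0.5038
Sum ≈ 2.1879 → 2.188 bits.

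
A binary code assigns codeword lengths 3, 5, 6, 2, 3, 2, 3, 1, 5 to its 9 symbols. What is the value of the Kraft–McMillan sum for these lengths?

1.453125

With common denominator 2^6 = 64: Σ 2^(−ℓᵢ) = 8/64 + 2/64 + 1/64 + 16/64 + 8/64 + 16/64 + 8/64 + 32/64 + 2/64 = 93/64 = 1.453125.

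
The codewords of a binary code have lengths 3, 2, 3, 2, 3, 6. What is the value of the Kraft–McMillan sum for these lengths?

With common denominator 2^6 = 64: Σ 2^(−ℓᵢ) = 8/64 + 16/64 + 8/64 + 16/64 + 8/64 + 1/64 = 57/64 = 0.890625.

0.890625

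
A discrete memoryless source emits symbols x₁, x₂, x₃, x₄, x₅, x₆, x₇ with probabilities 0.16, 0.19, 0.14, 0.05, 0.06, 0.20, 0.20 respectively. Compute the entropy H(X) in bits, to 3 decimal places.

H = −Σ pᵢ log₂ pᵢ.
−0.16·log₂(0.16) = 0.4230
−0.19·log₂(0.19) = 0.4552
−0.14·log₂(0.14) = 0.3971
−0.05·log₂(0.05) = 0.2161
−0.06·log₂(0.06) = 0.2435
−0.20·log₂(0.20) = 0.4644
−0.20·log₂(0.20) = 0.4644
Sum ≈ 2.6638 → 2.664 bits.

2.664 bits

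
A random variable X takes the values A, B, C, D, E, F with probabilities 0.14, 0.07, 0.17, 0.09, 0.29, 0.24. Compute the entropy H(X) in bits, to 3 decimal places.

H = −Σ pᵢ log₂ pᵢ.
−0.14·log₂(0.14) = 0.3971
−0.07·log₂(0.07) = 0.2686
−0.17·log₂(0.17) = 0.4346
−0.09·log₂(0.09) = 0.3127
−0.29·log₂(0.29) = 0.5179
−0.24·log₂(0.24) = 0.4941
Sum ≈ 2.4249 → 2.425 bits.

2.425 bits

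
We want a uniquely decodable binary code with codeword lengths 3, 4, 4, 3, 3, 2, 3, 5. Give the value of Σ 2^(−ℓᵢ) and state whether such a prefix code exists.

With common denominator 2^5 = 32: Σ 2^(−ℓᵢ) = 4/32 + 2/32 + 2/32 + 4/32 + 4/32 + 8/32 + 4/32 + 1/32 = 29/32 = 0.90625.
Kraft's inequality requires Σ ≤ 1; here Σ = 0.90625 ≤ 1, so such a prefix code exists.

0.90625; yes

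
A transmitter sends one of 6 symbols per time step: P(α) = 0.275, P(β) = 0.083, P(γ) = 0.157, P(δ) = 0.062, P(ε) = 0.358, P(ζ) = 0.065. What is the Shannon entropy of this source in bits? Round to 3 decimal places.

2.265 bits

H = −Σ pᵢ log₂ pᵢ.
−0.275·log₂(0.275) = 0.5122
−0.083·log₂(0.083) = 0.2980
−0.157·log₂(0.157) = 0.4194
−0.062·log₂(0.062) = 0.2487
−0.358·log₂(0.358) = 0.5305
−0.065·log₂(0.065) = 0.2563
Sum ≈ 2.2652 → 2.265 bits.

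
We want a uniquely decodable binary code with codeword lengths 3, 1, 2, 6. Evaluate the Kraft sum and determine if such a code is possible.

With common denominator 2^6 = 64: Σ 2^(−ℓᵢ) = 8/64 + 32/64 + 16/64 + 1/64 = 57/64 = 0.890625.
Kraft's inequality requires Σ ≤ 1; here Σ = 0.890625 ≤ 1, so such a prefix code exists.

0.890625; yes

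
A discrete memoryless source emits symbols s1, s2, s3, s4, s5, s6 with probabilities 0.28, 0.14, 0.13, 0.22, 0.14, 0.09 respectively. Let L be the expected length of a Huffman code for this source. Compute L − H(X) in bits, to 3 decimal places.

0.016 bits

Entropy H = −Σ p log₂ p ≈ 2.4843 bits.
Huffman merges: 9/100+13/100→11/50; 7/50+7/50→7/25; 11/50+11/50→11/25; 7/25+7/25→14/25; 11/25+14/25→1. L = 5/2 ≈ 2.5000.
L − H = 2.5000 − 2.4843 = 0.016 bits.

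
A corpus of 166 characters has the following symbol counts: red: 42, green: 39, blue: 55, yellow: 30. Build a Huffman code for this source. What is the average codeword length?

2 bits/symbol

Probabilities are the counts divided by 166.
Repeatedly combine the two least-probable nodes; the expected code length is the sum of the merged weights.
merge 15/83 + 39/166 → 69/166
merge 21/83 + 55/166 → 97/166
merge 69/166 + 97/166 → 1
L = 69/166 + 97/166 + 1 = 2 bits/symbol.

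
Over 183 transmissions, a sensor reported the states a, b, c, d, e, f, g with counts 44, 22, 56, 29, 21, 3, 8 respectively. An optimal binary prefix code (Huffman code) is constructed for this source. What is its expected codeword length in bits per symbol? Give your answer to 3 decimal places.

Probabilities are the counts divided by 183.
Repeatedly combine the two least-probable nodes; the expected code length is the sum of the merged weights.
merge 1/61 + 8/183 → 11/183
merge 11/183 + 7/61 → 32/183
merge 22/183 + 29/183 → 17/61
merge 32/183 + 44/183 → 76/183
merge 17/61 + 56/183 → 107/183
merge 76/183 + 107/183 → 1
L = 11/183 + 32/183 + 17/61 + 76/183 + 107/183 + 1 = 460/183 ≈ 2.514 bits/symbol.

2.514 bits/symbol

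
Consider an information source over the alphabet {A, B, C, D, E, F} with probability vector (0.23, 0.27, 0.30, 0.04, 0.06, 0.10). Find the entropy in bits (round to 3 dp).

2.280 bits

H = −Σ pᵢ log₂ pᵢ.
−0.23·log₂(0.23) = 0.4877
−0.27·log₂(0.27) = 0.5100
−0.30·log₂(0.30) = 0.5211
−0.04·log₂(0.04) = 0.1858
−0.06·log₂(0.06) = 0.2435
−0.10·log₂(0.10) = 0.3322
Sum ≈ 2.2803 → 2.280 bits.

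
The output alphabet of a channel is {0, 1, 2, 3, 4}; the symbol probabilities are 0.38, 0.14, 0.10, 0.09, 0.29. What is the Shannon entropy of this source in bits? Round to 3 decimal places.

H = −Σ pᵢ log₂ pᵢ.
−0.38·log₂(0.38) = 0.5305
−0.14·log₂(0.14) = 0.3971
−0.10·log₂(0.10) = 0.3322
−0.09·log₂(0.09) = 0.3127
−0.29·log₂(0.29) = 0.5179
Sum ≈ 2.0903 → 2.090 bits.

2.090 bits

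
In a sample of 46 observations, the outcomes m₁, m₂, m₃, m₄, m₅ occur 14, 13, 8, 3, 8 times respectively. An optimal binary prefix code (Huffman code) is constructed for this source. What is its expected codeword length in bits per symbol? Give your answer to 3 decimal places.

2.239 bits/symbol

Probabilities are the counts divided by 46.
Repeatedly combine the two least-probable nodes; the expected code length is the sum of the merged weights.
merge 3/46 + 4/23 → 11/46
merge 4/23 + 11/46 → 19/46
merge 13/46 + 7/23 → 27/46
merge 19/46 + 27/46 → 1
L = 11/46 + 19/46 + 27/46 + 1 = 103/46 ≈ 2.239 bits/symbol.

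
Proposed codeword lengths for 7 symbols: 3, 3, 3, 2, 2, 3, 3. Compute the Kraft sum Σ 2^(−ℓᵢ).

1.125

With common denominator 2^3 = 8: Σ 2^(−ℓᵢ) = 1/8 + 1/8 + 1/8 + 2/8 + 2/8 + 1/8 + 1/8 = 9/8 = 1.125.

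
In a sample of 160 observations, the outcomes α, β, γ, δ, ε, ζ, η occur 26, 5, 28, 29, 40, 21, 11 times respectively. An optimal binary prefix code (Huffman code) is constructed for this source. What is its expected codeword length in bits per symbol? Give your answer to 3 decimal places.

Probabilities are the counts divided by 160.
Repeatedly combine the two least-probable nodes; the expected code length is the sum of the merged weights.
merge 1/32 + 11/160 → 1/10
merge 1/10 + 21/160 → 37/160
merge 13/80 + 7/40 → 27/80
merge 29/160 + 37/160 → 33/80
merge 1/4 + 27/80 → 47/80
merge 33/80 + 47/80 → 1
L = 1/10 + 37/160 + 27/80 + 33/80 + 47/80 + 1 = 427/160 ≈ 2.669 bits/symbol.

2.669 bits/symbol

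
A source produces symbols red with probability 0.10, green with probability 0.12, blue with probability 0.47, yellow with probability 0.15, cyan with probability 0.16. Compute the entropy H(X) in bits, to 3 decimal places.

H = −Σ pᵢ log₂ pᵢ.
−0.10·log₂(0.10) = 0.3322
−0.12·log₂(0.12) = 0.3671
−0.47·log₂(0.47) = 0.5120
−0.15·log₂(0.15) = 0.4105
−0.16·log₂(0.16) = 0.4230
Sum ≈ 2.0448 → 2.045 bits.

2.045 bits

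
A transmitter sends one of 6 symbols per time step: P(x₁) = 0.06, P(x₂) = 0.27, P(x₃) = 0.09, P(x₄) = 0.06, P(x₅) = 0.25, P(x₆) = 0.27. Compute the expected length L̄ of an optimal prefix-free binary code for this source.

Repeatedly combine the two least-probable nodes; the expected code length is the sum of the merged weights.
merge 3/50 + 3/50 → 3/25
merge 9/100 + 3/25 → 21/100
merge 21/100 + 1/4 → 23/50
merge 27/100 + 27/100 → 27/50
merge 23/50 + 27/50 → 1
L = 3/25 + 21/100 + 23/50 + 27/50 + 1 = 233/100 = 2.33 bits/symbol.

2.33 bits/symbol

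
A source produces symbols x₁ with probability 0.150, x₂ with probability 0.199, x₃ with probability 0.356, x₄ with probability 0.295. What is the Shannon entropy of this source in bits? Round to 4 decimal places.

H = −Σ pᵢ log₂ pᵢ.
−0.150·log₂(0.150) = 0.4105
−0.199·log₂(0.199) = 0.4635
−0.356·log₂(0.356) = 0.5305
−0.295·log₂(0.295) = 0.5196
Sum ≈ 1.9241 → 1.9241 bits.

1.9241 bits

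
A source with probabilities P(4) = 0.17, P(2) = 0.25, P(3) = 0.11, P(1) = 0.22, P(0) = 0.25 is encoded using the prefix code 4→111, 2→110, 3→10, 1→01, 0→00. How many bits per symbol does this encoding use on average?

L̄ = Σ pᵢ·ℓᵢ = 0.17·3 + 0.25·3 + 0.11·2 + 0.22·2 + 0.25·2 = 2.42 bits/symbol.

2.42 bits/symbol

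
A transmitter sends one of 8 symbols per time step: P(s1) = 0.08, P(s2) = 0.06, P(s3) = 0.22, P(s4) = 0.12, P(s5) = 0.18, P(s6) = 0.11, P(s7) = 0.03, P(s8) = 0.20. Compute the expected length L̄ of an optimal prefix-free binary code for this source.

2.84 bits/symbol

Repeatedly combine the two least-probable nodes; the expected code length is the sum of the merged weights.
merge 3/100 + 3/50 → 9/100
merge 2/25 + 9/100 → 17/100
merge 11/100 + 3/25 → 23/100
merge 17/100 + 9/50 → 7/20
merge 1/5 + 11/50 → 21/50
merge 23/100 + 7/20 → 29/50
merge 21/50 + 29/50 → 1
L = 9/100 + 17/100 + 23/100 + 7/20 + 21/50 + 29/50 + 1 = 71/25 = 2.84 bits/symbol.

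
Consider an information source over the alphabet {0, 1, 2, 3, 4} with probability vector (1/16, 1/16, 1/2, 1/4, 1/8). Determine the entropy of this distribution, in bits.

Each probability is a power of 1/2, so log₂(1/p) is an integer.
H = Σ p·log₂(1/p) = 1/16·4 + 1/16·4 + 1/2·1 + 1/4·2 + 1/8·3 = 1.875 bits.

1.875 bits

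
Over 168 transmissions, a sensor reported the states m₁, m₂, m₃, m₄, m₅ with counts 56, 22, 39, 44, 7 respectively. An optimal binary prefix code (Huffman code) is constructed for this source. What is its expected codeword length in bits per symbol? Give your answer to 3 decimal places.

2.173 bits/symbol

Probabilities are the counts divided by 168.
Repeatedly combine the two least-probable nodes; the expected code length is the sum of the merged weights.
merge 1/24 + 11/84 → 29/168
merge 29/168 + 13/56 → 17/42
merge 11/42 + 1/3 → 25/42
merge 17/42 + 25/42 → 1
L = 29/168 + 17/42 + 25/42 + 1 = 365/168 ≈ 2.173 bits/symbol.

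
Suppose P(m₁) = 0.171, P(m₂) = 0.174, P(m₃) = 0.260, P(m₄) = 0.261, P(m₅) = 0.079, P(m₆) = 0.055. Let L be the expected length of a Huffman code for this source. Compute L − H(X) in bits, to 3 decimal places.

Entropy H = −Σ p log₂ p ≈ 2.4052 bits.
Huffman merges: 11/200+79/1000→67/500; 67/500+171/1000→61/200; 87/500+13/50→217/500; 261/1000+61/200→283/500; 217/500+283/500→1. L = 2439/1000 ≈ 2.4390.
L − H = 2.4390 − 2.4052 = 0.034 bits.

0.034 bits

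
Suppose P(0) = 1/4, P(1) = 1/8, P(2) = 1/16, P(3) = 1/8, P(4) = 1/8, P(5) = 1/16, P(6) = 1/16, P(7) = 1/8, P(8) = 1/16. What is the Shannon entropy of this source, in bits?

Each probability is a power of 1/2, so log₂(1/p) is an integer.
H = Σ p·log₂(1/p) = 1/4·2 + 1/8·3 + 1/16·4 + 1/8·3 + 1/8·3 + 1/16·4 + 1/16·4 + 1/8·3 + 1/16·4 = 3 bits.

3 bits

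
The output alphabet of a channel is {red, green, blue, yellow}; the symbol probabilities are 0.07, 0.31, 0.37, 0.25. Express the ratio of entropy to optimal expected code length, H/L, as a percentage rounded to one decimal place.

Entropy H = −Σ p log₂ p ≈ 1.8231 bits.
Huffman merges: 7/100+1/4→8/25; 31/100+8/25→63/100; 37/100+63/100→1. L = 39/20 ≈ 1.9500.
Efficiency = H/L = 1.8231/1.9500 = 93.5%.

93.5%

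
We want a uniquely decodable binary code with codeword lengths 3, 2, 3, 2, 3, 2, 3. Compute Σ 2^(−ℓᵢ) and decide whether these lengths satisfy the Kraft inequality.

With common denominator 2^3 = 8: Σ 2^(−ℓᵢ) = 1/8 + 2/8 + 1/8 + 2/8 + 1/8 + 2/8 + 1/8 = 10/8 = 1.25.
Kraft's inequality requires Σ ≤ 1; here Σ = 1.25 > 1, so no such prefix code exists.

1.25; no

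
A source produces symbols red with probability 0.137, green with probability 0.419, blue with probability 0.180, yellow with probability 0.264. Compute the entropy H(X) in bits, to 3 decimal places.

H = −Σ pᵢ log₂ pᵢ.
−0.137·log₂(0.137) = 0.3929
−0.419·log₂(0.419) = 0.5258
−0.180·log₂(0.180) = 0.4453
−0.264·log₂(0.264) = 0.5072
Sum ≈ 1.8713 → 1.871 bits.

1.871 bits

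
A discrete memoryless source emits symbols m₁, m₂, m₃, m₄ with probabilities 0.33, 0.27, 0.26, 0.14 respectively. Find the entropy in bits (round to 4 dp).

H = −Σ pᵢ log₂ pᵢ.
−0.33·log₂(0.33) = 0.5278
−0.27·log₂(0.27) = 0.5100
−0.26·log₂(0.26) = 0.5053
−0.14·log₂(0.14) = 0.3971
Sum ≈ 1.9402 → 1.9402 bits.

1.9402 bits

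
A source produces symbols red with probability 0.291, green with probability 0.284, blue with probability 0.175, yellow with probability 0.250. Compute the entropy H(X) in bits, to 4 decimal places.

1.9740 bits

H = −Σ pᵢ log₂ pᵢ.
−0.291·log₂(0.291) = 0.5182
−0.284·log₂(0.284) = 0.5158
−0.175·log₂(0.175) = 0.4401
−0.250·log₂(0.250) = 0.5000
Sum ≈ 1.9740 → 1.9740 bits.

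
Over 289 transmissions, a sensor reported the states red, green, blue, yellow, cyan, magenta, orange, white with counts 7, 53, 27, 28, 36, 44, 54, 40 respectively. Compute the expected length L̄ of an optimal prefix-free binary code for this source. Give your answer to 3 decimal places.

Probabilities are the counts divided by 289.
Repeatedly combine the two least-probable nodes; the expected code length is the sum of the merged weights.
merge 7/289 + 27/289 → 2/17
merge 28/289 + 2/17 → 62/289
merge 36/289 + 40/289 → 76/289
merge 44/289 + 53/289 → 97/289
merge 54/289 + 62/289 → 116/289
merge 76/289 + 97/289 → 173/289
merge 116/289 + 173/289 → 1
L = 2/17 + 62/289 + 76/289 + 97/289 + 116/289 + 173/289 + 1 = 847/289 ≈ 2.931 bits/symbol.

2.931 bits/symbol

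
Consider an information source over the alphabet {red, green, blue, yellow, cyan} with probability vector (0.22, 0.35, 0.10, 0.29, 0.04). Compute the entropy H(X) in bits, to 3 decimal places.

2.047 bits

H = −Σ pᵢ log₂ pᵢ.
−0.22·log₂(0.22) = 0.4806
−0.35·log₂(0.35) = 0.5301
−0.10·log₂(0.10) = 0.3322
−0.29·log₂(0.29) = 0.5179
−0.04·log₂(0.04) = 0.1858
Sum ≈ 2.0465 → 2.047 bits.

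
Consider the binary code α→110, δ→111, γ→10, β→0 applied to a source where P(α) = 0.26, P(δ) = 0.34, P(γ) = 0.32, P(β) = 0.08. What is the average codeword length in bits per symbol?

L̄ = Σ pᵢ·ℓᵢ = 0.26·3 + 0.34·3 + 0.32·2 + 0.08·1 = 2.52 bits/symbol.

2.52 bits/symbol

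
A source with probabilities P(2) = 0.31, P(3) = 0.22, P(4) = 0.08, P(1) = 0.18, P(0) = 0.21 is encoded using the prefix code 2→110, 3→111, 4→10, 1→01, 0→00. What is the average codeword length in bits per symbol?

L̄ = Σ pᵢ·ℓᵢ = 0.31·3 + 0.22·3 + 0.08·2 + 0.18·2 + 0.21·2 = 2.53 bits/symbol.

2.53 bits/symbol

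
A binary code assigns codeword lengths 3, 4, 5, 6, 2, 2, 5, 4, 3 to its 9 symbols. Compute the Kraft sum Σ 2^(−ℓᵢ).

0.953125

With common denominator 2^6 = 64: Σ 2^(−ℓᵢ) = 8/64 + 4/64 + 2/64 + 1/64 + 16/64 + 16/64 + 2/64 + 4/64 + 8/64 = 61/64 = 0.953125.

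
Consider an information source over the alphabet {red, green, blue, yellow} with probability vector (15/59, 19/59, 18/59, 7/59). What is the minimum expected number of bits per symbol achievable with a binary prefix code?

Repeatedly combine the two least-probable nodes; the expected code length is the sum of the merged weights.
merge 7/59 + 15/59 → 22/59
merge 18/59 + 19/59 → 37/59
merge 22/59 + 37/59 → 1
L = 22/59 + 37/59 + 1 = 2 bits/symbol.

2 bits/symbol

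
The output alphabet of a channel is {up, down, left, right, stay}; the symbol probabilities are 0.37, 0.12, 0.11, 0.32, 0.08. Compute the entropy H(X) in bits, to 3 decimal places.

H = −Σ pᵢ log₂ pᵢ.
−0.37·log₂(0.37) = 0.5307
−0.12·log₂(0.12) = 0.3671
−0.11·log₂(0.11) = 0.3503
−0.32·log₂(0.32) = 0.5260
−0.08·log₂(0.08) = 0.2915
Sum ≈ 2.0656 → 2.066 bits.

2.066 bits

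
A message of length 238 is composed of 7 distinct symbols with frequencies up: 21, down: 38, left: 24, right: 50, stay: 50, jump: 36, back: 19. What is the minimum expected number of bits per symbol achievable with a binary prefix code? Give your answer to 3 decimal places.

2.748 bits/symbol

Probabilities are the counts divided by 238.
Repeatedly combine the two least-probable nodes; the expected code length is the sum of the merged weights.
merge 19/238 + 3/34 → 20/119
merge 12/119 + 18/119 → 30/119
merge 19/119 + 20/119 → 39/119
merge 25/119 + 25/119 → 50/119
merge 30/119 + 39/119 → 69/119
merge 50/119 + 69/119 → 1
L = 20/119 + 30/119 + 39/119 + 50/119 + 69/119 + 1 = 327/119 ≈ 2.748 bits/symbol.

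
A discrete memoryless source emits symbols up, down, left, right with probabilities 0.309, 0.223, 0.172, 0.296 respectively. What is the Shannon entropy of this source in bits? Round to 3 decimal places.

1.963 bits

H = −Σ pᵢ log₂ pᵢ.
−0.309·log₂(0.309) = 0.5235
−0.223·log₂(0.223) = 0.4828
−0.172·log₂(0.172) = 0.4368
−0.296·log₂(0.296) = 0.5199
Sum ≈ 1.9630 → 1.963 bits.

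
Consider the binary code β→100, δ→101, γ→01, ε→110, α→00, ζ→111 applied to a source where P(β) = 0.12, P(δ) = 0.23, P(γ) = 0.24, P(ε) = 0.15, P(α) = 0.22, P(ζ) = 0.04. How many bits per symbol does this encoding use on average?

2.54 bits/symbol

L̄ = Σ pᵢ·ℓᵢ = 0.12·3 + 0.23·3 + 0.24·2 + 0.15·3 + 0.22·2 + 0.04·3 = 2.54 bits/symbol.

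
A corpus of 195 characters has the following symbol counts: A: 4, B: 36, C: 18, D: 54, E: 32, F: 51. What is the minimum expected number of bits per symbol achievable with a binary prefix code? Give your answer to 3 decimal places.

Probabilities are the counts divided by 195.
Repeatedly combine the two least-probable nodes; the expected code length is the sum of the merged weights.
merge 4/195 + 6/65 → 22/195
merge 22/195 + 32/195 → 18/65
merge 12/65 + 17/65 → 29/65
merge 18/65 + 18/65 → 36/65
merge 29/65 + 36/65 → 1
L = 22/195 + 18/65 + 29/65 + 36/65 + 1 = 466/195 ≈ 2.390 bits/symbol.

2.390 bits/symbol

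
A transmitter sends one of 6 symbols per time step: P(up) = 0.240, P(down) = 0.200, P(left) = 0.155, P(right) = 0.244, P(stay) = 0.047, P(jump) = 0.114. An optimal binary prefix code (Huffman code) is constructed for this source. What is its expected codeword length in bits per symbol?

Repeatedly combine the two least-probable nodes; the expected code length is the sum of the merged weights.
merge 47/1000 + 57/500 → 161/1000
merge 31/200 + 161/1000 → 79/250
merge 1/5 + 6/25 → 11/25
merge 61/250 + 79/250 → 14/25
merge 11/25 + 14/25 → 1
L = 161/1000 + 79/250 + 11/25 + 14/25 + 1 = 2477/1000 = 2.477 bits/symbol.

2.477 bits/symbol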